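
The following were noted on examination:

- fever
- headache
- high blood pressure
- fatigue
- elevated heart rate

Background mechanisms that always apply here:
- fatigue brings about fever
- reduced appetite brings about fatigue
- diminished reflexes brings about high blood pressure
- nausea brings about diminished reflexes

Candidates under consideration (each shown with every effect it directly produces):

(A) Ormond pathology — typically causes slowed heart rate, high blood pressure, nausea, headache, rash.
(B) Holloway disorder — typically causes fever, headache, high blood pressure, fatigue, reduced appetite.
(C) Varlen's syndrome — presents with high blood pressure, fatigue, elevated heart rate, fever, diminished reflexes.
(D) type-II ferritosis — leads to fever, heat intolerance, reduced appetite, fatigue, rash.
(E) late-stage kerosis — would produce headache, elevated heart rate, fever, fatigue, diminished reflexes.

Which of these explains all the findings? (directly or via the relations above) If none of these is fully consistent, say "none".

Per-candidate check:
(A) Ormond pathology — fails on fever, fatigue, elevated heart rate (predicts slowed heart rate, not elevated heart rate)
(B) Holloway disorder — fever ✓; headache ✓; high blood pressure ✓; fatigue ✓; elevated heart rate ✗
(C) Varlen's syndrome — does not account for headache
(D) type-II ferritosis — fever ✓; headache ✗; high blood pressure ✗; fatigue ✓; elevated heart rate ✗
(E) late-stage kerosis — fever ✓; headache ✓; high blood pressure ✓ (by diminished reflexes → high blood pressure); fatigue ✓; elevated heart rate ✓
Only (E) is consistent with every observation.

E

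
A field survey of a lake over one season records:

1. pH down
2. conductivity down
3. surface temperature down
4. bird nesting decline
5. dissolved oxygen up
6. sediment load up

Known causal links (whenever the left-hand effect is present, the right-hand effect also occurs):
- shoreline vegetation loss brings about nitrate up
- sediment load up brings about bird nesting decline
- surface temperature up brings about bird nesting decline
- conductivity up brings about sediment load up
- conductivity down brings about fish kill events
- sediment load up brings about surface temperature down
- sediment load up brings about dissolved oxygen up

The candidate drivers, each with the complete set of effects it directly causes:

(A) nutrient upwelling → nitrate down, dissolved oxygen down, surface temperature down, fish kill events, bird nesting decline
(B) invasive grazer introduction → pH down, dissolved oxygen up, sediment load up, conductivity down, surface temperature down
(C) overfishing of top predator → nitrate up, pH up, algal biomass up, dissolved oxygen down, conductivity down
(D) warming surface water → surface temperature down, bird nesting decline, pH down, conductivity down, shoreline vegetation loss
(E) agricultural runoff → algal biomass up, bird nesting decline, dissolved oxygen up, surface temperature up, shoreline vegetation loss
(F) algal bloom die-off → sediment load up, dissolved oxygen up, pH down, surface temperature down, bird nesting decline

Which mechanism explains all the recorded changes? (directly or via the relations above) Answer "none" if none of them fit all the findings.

Testing each hypothesis:
(A) nutrient upwelling — pH down ✗; conductivity down ✗; surface temperature down ✓; bird nesting decline ✓; dissolved oxygen up ✗; sediment load up ✗
(B) invasive grazer introduction — accounts for every observation (bird nesting decline through sediment load up → bird nesting decline)
(C) overfishing of top predator — pH down ✗; conductivity down ✓; surface temperature down ✗; bird nesting decline ✗; dissolved oxygen up ✗; sediment load up ✗
(D) warming surface water — does not account for dissolved oxygen up, sediment load up
(E) agricultural runoff — pH down ✗; conductivity down ✗; surface temperature down ✗; bird nesting decline ✓; dissolved oxygen up ✓; sediment load up ✗
(F) algal bloom die-off — pH down ✓; conductivity down ✗; surface temperature down ✓; bird nesting decline ✓; dissolved oxygen up ✓; sediment load up ✓
(B) is the only candidate with no mismatches.

B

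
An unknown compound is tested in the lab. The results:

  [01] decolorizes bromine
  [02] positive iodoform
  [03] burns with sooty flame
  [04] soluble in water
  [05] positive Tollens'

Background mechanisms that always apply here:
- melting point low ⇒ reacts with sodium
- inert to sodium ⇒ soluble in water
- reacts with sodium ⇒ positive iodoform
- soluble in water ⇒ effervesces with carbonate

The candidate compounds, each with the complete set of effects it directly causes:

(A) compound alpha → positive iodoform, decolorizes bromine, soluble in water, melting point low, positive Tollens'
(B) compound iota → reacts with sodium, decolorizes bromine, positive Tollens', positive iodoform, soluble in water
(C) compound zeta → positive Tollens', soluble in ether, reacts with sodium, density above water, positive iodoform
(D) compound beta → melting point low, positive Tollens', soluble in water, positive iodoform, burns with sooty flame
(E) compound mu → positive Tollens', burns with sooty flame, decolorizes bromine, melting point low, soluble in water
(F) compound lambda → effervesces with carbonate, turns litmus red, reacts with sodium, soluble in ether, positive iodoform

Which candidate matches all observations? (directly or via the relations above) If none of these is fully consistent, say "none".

E

For each candidate, compare predicted effects to what was observed:
(A) compound alpha — does not account for burns with sooty flame
(B) compound iota — decolorizes bromine +; positive iodoform +; burns with sooty flame -; soluble in water +; positive Tollens' +
(C) compound zeta — does not account for decolorizes bromine, burns with sooty flame, soluble in water
(D) compound beta — decolorizes bromine -; positive iodoform +; burns with sooty flame +; soluble in water +; positive Tollens' +
(E) compound mu — decolorizes bromine +; positive iodoform + (via melting point low → reacts with sodium → positive iodoform); burns with sooty flame +; soluble in water +; positive Tollens' +
(F) compound lambda — decolorizes bromine -; positive iodoform +; burns with sooty flame -; soluble in water -; positive Tollens' -
Only (E) is consistent with every observation.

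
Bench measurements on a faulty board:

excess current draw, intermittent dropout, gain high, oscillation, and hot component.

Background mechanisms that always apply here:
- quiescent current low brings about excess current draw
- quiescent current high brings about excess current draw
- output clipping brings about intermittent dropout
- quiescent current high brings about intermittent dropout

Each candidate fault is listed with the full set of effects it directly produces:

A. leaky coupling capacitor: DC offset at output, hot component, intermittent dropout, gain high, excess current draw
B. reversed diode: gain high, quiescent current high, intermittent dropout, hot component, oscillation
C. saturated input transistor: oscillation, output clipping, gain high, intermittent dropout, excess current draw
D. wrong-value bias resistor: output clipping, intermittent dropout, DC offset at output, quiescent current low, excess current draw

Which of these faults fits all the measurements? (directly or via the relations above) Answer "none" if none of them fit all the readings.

For each candidate, compare predicted effects to what was observed:
(A) leaky coupling capacitor — excess current draw match; intermittent dropout match; gain high match; oscillation miss; hot component match
(B) reversed diode — accounts for every observation (excess current draw through quiescent current high → excess current draw)
(C) saturated input transistor — does not account for hot component
(D) wrong-value bias resistor — does not account for gain high, oscillation, hot component
Only (B) is consistent with every observation.

B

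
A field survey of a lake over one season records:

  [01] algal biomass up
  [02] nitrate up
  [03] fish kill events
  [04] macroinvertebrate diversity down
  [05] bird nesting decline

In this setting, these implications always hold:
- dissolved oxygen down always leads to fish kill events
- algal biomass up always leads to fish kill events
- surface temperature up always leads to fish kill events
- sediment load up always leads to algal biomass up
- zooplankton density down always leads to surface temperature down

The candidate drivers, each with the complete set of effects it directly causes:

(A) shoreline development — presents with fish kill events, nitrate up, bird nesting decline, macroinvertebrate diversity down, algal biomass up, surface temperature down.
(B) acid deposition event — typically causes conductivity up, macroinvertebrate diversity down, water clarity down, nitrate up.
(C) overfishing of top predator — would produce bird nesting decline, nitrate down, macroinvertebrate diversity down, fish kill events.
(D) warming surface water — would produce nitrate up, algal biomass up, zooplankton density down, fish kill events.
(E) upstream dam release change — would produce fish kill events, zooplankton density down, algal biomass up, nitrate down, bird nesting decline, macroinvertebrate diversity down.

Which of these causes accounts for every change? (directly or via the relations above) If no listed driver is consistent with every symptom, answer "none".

Testing each hypothesis:
(A) shoreline development — algal biomass up match; nitrate up match; fish kill events match; macroinvertebrate diversity down match; bird nesting decline match
(B) acid deposition event — does not account for algal biomass up, fish kill events, bird nesting decline
(C) overfishing of top predator — fails on algal biomass up, nitrate up (predicts nitrate down, not nitrate up)
(D) warming surface water — algal biomass up match; nitrate up match; fish kill events match; macroinvertebrate diversity down miss; bird nesting decline miss
(E) upstream dam release change — algal biomass up match; nitrate up miss; fish kill events match; macroinvertebrate diversity down match; bird nesting decline match
Only (A) is consistent with every observation.

A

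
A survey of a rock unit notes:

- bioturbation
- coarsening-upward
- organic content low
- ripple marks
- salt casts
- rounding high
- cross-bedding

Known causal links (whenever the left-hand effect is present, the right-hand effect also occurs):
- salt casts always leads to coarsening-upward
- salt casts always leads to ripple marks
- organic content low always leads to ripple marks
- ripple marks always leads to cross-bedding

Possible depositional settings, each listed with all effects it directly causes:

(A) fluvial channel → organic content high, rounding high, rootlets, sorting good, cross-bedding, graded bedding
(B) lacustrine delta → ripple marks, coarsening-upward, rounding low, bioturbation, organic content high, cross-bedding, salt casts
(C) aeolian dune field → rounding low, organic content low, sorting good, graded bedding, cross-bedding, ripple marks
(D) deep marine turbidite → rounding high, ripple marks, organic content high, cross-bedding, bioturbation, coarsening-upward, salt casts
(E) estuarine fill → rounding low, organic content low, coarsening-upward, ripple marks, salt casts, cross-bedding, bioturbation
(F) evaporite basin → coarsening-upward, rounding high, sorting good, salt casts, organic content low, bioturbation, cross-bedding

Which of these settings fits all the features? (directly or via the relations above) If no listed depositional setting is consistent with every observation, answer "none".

F

Testing each hypothesis:
(A) fluvial channel — bioturbation ✗; coarsening-upward ✗; organic content low ✗; ripple marks ✗; salt casts ✗; rounding high ✓; cross-bedding ✓
(B) lacustrine delta — fails on organic content low, rounding high (predicts organic content high, not organic content low; predicts rounding low, not rounding high)
(C) aeolian dune field — bioturbation ✗; coarsening-upward ✗; organic content low ✓; ripple marks ✓; salt casts ✗; rounding high ✗; cross-bedding ✓
(D) deep marine turbidite — bioturbation ✓; coarsening-upward ✓; organic content low ✗; ripple marks ✓; salt casts ✓; rounding high ✓; cross-bedding ✓
(E) estuarine fill — bioturbation ✓; coarsening-upward ✓; organic content low ✓; ripple marks ✓; salt casts ✓; rounding high ✗; cross-bedding ✓
(F) evaporite basin — bioturbation ✓; coarsening-upward ✓; organic content low ✓; ripple marks ✓ (via salt casts → ripple marks); salt casts ✓; rounding high ✓; cross-bedding ✓
(F) alone accounts for all the evidence.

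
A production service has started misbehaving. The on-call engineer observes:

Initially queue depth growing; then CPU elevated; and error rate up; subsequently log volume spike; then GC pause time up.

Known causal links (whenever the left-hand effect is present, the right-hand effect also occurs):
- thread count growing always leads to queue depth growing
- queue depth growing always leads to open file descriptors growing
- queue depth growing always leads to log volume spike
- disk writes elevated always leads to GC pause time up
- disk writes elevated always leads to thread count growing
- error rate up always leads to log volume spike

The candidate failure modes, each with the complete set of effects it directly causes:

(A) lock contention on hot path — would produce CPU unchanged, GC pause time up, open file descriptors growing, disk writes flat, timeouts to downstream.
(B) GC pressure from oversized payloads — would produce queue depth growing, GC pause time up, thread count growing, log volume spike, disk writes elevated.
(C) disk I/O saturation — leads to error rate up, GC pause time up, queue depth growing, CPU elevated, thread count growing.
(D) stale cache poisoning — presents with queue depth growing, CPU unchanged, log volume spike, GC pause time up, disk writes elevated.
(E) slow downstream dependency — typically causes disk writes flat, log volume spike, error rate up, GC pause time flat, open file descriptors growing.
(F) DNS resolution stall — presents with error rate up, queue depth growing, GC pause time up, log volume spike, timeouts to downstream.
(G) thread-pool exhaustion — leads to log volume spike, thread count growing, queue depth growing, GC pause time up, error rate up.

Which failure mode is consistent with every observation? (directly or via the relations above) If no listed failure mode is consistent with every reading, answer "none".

C

Testing each hypothesis:
(A) lock contention on hot path — queue depth growing NO; CPU elevated NO; error rate up NO; log volume spike NO; GC pause time up yes
(B) GC pressure from oversized payloads — does not account for CPU elevated, error rate up
(C) disk I/O saturation — accounts for every observation (log volume spike through queue depth growing → log volume spike)
(D) stale cache poisoning — queue depth growing yes; CPU elevated NO; error rate up NO; log volume spike yes; GC pause time up yes
(E) slow downstream dependency — queue depth growing NO; CPU elevated NO; error rate up yes; log volume spike yes; GC pause time up NO
(F) DNS resolution stall — does not account for CPU elevated
(G) thread-pool exhaustion — queue depth growing yes; CPU elevated NO; error rate up yes; log volume spike yes; GC pause time up yes
(C) is the only candidate with no mismatches.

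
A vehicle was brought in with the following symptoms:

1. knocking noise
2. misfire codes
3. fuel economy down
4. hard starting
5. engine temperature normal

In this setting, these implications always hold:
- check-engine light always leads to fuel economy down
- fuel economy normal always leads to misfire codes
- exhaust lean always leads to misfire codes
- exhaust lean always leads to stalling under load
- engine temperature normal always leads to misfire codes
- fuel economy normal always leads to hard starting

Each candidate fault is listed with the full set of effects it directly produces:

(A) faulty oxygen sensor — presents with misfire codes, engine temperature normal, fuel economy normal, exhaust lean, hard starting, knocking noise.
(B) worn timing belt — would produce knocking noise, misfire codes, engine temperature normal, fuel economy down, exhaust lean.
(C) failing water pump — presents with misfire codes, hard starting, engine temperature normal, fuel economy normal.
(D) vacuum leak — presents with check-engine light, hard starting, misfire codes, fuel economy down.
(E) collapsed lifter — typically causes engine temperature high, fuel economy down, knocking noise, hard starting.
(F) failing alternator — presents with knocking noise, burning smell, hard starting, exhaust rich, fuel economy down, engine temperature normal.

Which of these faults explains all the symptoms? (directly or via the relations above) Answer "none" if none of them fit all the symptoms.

F

Testing each hypothesis:
(A) faulty oxygen sensor — knocking noise +; misfire codes +; fuel economy down -; hard starting +; engine temperature normal +
(B) worn timing belt — knocking noise +; misfire codes +; fuel economy down +; hard starting -; engine temperature normal +
(C) failing water pump — fails on knocking noise, fuel economy down (predicts fuel economy normal, not fuel economy down)
(D) vacuum leak — knocking noise -; misfire codes +; fuel economy down +; hard starting +; engine temperature normal -
(E) collapsed lifter — knocking noise +; misfire codes -; fuel economy down +; hard starting +; engine temperature normal -
(F) failing alternator — accounts for every observation (misfire codes by engine temperature normal → misfire codes)
(F) is the only candidate with no mismatches.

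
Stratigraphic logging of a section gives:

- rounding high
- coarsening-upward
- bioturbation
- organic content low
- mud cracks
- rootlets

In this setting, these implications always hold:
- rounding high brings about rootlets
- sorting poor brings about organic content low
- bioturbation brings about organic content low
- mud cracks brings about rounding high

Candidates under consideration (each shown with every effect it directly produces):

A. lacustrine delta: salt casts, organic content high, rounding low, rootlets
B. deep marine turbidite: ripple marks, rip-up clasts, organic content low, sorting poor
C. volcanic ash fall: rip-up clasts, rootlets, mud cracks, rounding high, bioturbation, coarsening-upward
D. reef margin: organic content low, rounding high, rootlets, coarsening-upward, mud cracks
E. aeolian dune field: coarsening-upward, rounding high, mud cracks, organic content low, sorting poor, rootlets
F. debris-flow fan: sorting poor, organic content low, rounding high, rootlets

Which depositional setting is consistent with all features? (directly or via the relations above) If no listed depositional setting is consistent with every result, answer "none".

C

Testing each hypothesis:
(A) lacustrine delta — fails on rounding high, coarsening-upward, bioturbation, organic content low, mud cracks (predicts rounding low, not rounding high; predicts organic content high, not organic content low)
(B) deep marine turbidite — rounding high miss; coarsening-upward miss; bioturbation miss; organic content low match; mud cracks miss; rootlets miss
(C) volcanic ash fall — rounding high match; coarsening-upward match; bioturbation match; organic content low match (through bioturbation → organic content low); mud cracks match; rootlets match
(D) reef margin — does not account for bioturbation
(E) aeolian dune field — rounding high match; coarsening-upward match; bioturbation miss; organic content low match; mud cracks match; rootlets match
(F) debris-flow fan — does not account for coarsening-upward, bioturbation, mud cracks
Only (C) is consistent with every observation.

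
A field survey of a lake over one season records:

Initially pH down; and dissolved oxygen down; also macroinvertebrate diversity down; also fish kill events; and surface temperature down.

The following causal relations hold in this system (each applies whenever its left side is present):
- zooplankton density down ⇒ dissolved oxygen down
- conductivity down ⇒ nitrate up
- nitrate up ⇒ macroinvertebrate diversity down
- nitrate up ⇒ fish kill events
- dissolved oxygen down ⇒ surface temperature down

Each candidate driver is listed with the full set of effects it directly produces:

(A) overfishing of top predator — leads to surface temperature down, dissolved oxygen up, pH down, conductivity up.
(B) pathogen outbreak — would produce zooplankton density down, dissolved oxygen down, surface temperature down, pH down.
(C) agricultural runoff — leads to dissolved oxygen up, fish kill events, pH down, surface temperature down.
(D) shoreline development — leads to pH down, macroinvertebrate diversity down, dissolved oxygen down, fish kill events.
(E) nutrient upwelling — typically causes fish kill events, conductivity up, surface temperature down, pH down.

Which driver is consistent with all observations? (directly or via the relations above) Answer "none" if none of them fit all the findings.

For each candidate, compare predicted effects to what was observed:
(A) overfishing of top predator — pH down +; dissolved oxygen down -; macroinvertebrate diversity down -; fish kill events -; surface temperature down +
(B) pathogen outbreak — does not account for macroinvertebrate diversity down, fish kill events
(C) agricultural runoff — fails on dissolved oxygen down, macroinvertebrate diversity down (predicts dissolved oxygen up, not dissolved oxygen down)
(D) shoreline development — pH down +; dissolved oxygen down +; macroinvertebrate diversity down +; fish kill events +; surface temperature down + (through dissolved oxygen down → surface temperature down)
(E) nutrient upwelling — pH down +; dissolved oxygen down -; macroinvertebrate diversity down -; fish kill events +; surface temperature down +
(D) is the only candidate with no mismatches.

D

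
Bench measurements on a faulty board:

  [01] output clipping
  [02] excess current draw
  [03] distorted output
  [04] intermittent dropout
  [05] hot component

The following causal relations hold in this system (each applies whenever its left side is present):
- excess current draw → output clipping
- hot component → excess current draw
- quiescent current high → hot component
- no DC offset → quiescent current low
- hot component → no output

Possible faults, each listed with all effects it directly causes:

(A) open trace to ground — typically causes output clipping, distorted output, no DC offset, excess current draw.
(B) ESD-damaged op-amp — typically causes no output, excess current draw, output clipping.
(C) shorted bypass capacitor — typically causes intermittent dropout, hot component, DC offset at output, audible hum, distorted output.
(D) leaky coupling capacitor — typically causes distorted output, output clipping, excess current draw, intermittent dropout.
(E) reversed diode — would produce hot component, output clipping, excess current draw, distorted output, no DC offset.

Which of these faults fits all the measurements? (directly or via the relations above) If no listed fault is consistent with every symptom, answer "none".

For each candidate, compare predicted effects to what was observed:
(A) open trace to ground — output clipping yes; excess current draw yes; distorted output yes; intermittent dropout NO; hot component NO
(B) ESD-damaged op-amp — does not account for distorted output, intermittent dropout, hot component
(C) shorted bypass capacitor — output clipping yes (via hot component → excess current draw → output clipping); excess current draw yes (via hot component → excess current draw); distorted output yes; intermittent dropout yes; hot component yes
(D) leaky coupling capacitor — output clipping yes; excess current draw yes; distorted output yes; intermittent dropout yes; hot component NO
(E) reversed diode — does not account for intermittent dropout
(C) alone accounts for all the evidence.

C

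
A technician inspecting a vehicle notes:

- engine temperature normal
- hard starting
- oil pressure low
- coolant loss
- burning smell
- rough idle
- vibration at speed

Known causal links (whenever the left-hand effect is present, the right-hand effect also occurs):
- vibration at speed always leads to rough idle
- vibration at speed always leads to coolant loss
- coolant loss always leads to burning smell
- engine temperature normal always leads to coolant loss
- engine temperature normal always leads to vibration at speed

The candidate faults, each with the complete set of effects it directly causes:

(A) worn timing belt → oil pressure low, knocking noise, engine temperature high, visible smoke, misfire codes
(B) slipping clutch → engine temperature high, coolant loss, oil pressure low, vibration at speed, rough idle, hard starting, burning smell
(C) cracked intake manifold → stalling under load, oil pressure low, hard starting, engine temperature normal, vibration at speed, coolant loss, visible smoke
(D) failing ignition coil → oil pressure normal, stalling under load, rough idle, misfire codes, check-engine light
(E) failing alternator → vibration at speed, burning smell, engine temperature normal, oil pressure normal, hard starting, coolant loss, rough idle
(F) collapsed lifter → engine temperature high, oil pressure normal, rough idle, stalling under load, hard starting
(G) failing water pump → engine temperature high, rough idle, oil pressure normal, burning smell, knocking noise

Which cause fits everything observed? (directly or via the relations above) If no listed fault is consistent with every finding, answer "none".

Testing each hypothesis:
(A) worn timing belt — engine temperature normal -; hard starting -; oil pressure low +; coolant loss -; burning smell -; rough idle -; vibration at speed -
(B) slipping clutch — engine temperature normal -; hard starting +; oil pressure low +; coolant loss +; burning smell +; rough idle +; vibration at speed +
(C) cracked intake manifold — engine temperature normal +; hard starting +; oil pressure low +; coolant loss +; burning smell + (through coolant loss → burning smell); rough idle + (through vibration at speed → rough idle); vibration at speed +
(D) failing ignition coil — engine temperature normal -; hard starting -; oil pressure low -; coolant loss -; burning smell -; rough idle +; vibration at speed -
(E) failing alternator — fails on oil pressure low (predicts oil pressure normal, not oil pressure low)
(F) collapsed lifter — fails on engine temperature normal, oil pressure low, coolant loss, burning smell, vibration at speed (predicts engine temperature high, not engine temperature normal; predicts oil pressure normal, not oil pressure low)
(G) failing water pump — engine temperature normal -; hard starting -; oil pressure low -; coolant loss -; burning smell +; rough idle +; vibration at speed -
(C) alone accounts for all the evidence.

C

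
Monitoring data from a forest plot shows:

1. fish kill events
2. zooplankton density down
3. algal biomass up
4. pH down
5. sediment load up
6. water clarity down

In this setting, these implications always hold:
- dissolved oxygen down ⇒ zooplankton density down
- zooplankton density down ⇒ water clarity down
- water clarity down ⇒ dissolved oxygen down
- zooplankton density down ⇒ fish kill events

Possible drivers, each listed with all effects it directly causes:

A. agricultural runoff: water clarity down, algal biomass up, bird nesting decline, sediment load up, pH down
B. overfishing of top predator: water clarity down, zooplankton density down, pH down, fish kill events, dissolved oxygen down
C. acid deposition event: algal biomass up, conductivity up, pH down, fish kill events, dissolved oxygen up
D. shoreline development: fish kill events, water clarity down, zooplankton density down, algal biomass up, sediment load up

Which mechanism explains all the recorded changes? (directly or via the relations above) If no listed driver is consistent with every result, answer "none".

For each candidate, compare predicted effects to what was observed:
(A) agricultural runoff — fish kill events + (via water clarity down → dissolved oxygen down → zooplankton density down → fish kill events); zooplankton density down + (via water clarity down → dissolved oxygen down → zooplankton density down); algal biomass up +; pH down +; sediment load up +; water clarity down +
(B) overfishing of top predator — fish kill events +; zooplankton density down +; algal biomass up -; pH down +; sediment load up -; water clarity down +
(C) acid deposition event — fish kill events +; zooplankton density down -; algal biomass up +; pH down +; sediment load up -; water clarity down -
(D) shoreline development — fish kill events +; zooplankton density down +; algal biomass up +; pH down -; sediment load up +; water clarity down +
Only (A) is consistent with every observation.

A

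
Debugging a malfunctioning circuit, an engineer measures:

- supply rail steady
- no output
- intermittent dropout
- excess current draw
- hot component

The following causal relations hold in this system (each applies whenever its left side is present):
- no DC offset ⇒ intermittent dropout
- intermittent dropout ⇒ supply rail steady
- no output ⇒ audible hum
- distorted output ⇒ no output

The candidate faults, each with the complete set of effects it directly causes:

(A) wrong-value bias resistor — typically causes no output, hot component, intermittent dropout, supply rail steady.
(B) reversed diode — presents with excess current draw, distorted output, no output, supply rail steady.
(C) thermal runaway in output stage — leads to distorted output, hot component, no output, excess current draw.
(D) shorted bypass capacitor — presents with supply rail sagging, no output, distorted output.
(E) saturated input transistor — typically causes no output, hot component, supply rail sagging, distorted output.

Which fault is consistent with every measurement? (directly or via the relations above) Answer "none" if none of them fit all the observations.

none

Testing each hypothesis:
(A) wrong-value bias resistor — does not account for excess current draw
(B) reversed diode — does not account for intermittent dropout, hot component
(C) thermal runaway in output stage — does not account for supply rail steady, intermittent dropout
(D) shorted bypass capacitor — supply rail steady -; no output +; intermittent dropout -; excess current draw -; hot component -
(E) saturated input transistor — fails on supply rail steady, intermittent dropout, excess current draw (predicts supply rail sagging, not supply rail steady)
None of the listed candidates fits everything.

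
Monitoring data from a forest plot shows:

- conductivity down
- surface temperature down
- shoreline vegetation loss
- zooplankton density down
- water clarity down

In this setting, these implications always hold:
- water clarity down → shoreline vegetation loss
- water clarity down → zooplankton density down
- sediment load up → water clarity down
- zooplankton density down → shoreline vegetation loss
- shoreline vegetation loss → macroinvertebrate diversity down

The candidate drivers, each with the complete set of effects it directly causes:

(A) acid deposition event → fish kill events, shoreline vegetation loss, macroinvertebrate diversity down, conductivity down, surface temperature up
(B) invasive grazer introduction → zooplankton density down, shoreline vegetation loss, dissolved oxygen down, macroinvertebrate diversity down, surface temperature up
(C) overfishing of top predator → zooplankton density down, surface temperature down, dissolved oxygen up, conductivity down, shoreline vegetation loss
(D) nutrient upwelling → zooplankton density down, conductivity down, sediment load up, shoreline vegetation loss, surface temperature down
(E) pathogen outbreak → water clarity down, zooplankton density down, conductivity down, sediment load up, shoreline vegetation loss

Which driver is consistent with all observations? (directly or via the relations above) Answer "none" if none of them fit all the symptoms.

For each candidate, compare predicted effects to what was observed:
(A) acid deposition event — fails on surface temperature down, zooplankton density down, water clarity down (predicts surface temperature up, not surface temperature down)
(B) invasive grazer introduction — fails on conductivity down, surface temperature down, water clarity down (predicts surface temperature up, not surface temperature down)
(C) overfishing of top predator — conductivity down match; surface temperature down match; shoreline vegetation loss match; zooplankton density down match; water clarity down miss
(D) nutrient upwelling — accounts for every observation (water clarity down through sediment load up → water clarity down)
(E) pathogen outbreak — does not account for surface temperature down
(D) is the only candidate with no mismatches.

D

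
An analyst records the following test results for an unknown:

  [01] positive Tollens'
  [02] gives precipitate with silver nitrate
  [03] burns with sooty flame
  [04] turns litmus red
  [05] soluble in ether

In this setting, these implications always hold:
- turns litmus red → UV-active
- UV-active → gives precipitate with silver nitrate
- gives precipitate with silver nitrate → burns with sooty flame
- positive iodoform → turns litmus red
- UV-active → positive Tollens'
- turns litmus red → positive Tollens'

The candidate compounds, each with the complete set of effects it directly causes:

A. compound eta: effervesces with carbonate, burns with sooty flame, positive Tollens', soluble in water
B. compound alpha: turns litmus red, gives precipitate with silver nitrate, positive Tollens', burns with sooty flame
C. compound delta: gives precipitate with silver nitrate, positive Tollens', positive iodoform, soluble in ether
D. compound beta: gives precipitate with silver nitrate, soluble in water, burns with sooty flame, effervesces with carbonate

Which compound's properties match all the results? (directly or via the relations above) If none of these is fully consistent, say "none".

For each candidate, compare predicted effects to what was observed:
(A) compound eta — positive Tollens' match; gives precipitate with silver nitrate miss; burns with sooty flame match; turns litmus red miss; soluble in ether miss
(B) compound alpha — does not account for soluble in ether
(C) compound delta — accounts for every observation (burns with sooty flame via gives precipitate with silver nitrate → burns with sooty flame)
(D) compound beta — does not account for positive Tollens', turns litmus red, soluble in ether
(C) alone accounts for all the evidence.

C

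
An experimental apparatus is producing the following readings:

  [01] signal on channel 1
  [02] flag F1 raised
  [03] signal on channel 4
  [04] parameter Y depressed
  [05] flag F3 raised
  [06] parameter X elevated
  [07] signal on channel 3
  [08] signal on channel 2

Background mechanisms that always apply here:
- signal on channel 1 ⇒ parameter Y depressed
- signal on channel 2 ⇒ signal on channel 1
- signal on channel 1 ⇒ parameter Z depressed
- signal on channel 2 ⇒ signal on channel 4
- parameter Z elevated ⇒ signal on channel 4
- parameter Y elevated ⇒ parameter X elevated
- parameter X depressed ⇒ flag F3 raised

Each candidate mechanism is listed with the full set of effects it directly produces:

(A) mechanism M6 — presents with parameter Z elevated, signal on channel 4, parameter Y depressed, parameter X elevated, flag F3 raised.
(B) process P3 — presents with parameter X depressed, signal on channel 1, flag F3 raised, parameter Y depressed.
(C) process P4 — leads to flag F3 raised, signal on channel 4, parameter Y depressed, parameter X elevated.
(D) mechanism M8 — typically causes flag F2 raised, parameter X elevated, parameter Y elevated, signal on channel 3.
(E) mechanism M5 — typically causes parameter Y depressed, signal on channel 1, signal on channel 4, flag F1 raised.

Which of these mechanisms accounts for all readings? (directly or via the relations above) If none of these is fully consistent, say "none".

none

Testing each hypothesis:
(A) mechanism M6 — signal on channel 1 ✗; flag F1 raised ✗; signal on channel 4 ✓; parameter Y depressed ✓; flag F3 raised ✓; parameter X elevated ✓; signal on channel 3 ✗; signal on channel 2 ✗
(B) process P3 — signal on channel 1 ✓; flag F1 raised ✗; signal on channel 4 ✗; parameter Y depressed ✓; flag F3 raised ✓; parameter X elevated ✗; signal on channel 3 ✗; signal on channel 2 ✗
(C) process P4 — does not account for signal on channel 1, flag F1 raised, signal on channel 3, signal on channel 2
(D) mechanism M8 — fails on signal on channel 1, flag F1 raised, signal on channel 4, parameter Y depressed, flag F3 raised, signal on channel 2 (predicts parameter Y elevated, not parameter Y depressed)
(E) mechanism M5 — signal on channel 1 ✓; flag F1 raised ✓; signal on channel 4 ✓; parameter Y depressed ✓; flag F3 raised ✗; parameter X elevated ✗; signal on channel 3 ✗; signal on channel 2 ✗
No candidate is consistent with all observations.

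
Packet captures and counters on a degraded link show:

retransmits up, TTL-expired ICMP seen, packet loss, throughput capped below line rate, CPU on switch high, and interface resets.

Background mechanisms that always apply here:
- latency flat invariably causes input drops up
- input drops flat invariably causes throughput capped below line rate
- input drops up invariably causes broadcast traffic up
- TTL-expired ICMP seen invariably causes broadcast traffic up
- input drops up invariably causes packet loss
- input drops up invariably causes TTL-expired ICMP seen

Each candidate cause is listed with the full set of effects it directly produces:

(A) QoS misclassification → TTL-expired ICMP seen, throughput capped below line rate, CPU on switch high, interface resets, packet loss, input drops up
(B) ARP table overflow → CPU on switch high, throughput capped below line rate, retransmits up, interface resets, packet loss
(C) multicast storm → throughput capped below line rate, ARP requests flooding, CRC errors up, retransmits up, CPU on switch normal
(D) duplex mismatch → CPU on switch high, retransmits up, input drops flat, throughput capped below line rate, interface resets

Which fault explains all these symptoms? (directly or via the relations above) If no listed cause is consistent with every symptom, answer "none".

none

For each candidate, compare predicted effects to what was observed:
(A) QoS misclassification — does not account for retransmits up
(B) ARP table overflow — retransmits up +; TTL-expired ICMP seen -; packet loss +; throughput capped below line rate +; CPU on switch high +; interface resets +
(C) multicast storm — fails on TTL-expired ICMP seen, packet loss, CPU on switch high, interface resets (predicts CPU on switch normal, not CPU on switch high)
(D) duplex mismatch — retransmits up +; TTL-expired ICMP seen -; packet loss -; throughput capped below line rate +; CPU on switch high +; interface resets +
Every candidate fails on at least one observation.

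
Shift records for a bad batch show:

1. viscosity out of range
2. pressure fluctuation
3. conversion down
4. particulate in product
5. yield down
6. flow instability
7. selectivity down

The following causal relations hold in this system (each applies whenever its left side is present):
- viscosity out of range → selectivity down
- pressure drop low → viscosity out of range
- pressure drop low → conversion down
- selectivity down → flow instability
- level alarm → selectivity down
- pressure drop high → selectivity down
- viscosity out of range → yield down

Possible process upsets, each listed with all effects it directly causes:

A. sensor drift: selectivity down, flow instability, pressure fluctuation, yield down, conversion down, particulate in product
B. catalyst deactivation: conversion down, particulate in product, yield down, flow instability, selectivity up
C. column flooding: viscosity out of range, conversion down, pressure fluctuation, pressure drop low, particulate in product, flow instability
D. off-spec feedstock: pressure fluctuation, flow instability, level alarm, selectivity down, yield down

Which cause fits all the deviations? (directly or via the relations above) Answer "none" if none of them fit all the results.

C

For each candidate, compare predicted effects to what was observed:
(A) sensor drift — viscosity out of range miss; pressure fluctuation match; conversion down match; particulate in product match; yield down match; flow instability match; selectivity down match
(B) catalyst deactivation — viscosity out of range miss; pressure fluctuation miss; conversion down match; particulate in product match; yield down match; flow instability match; selectivity down miss
(C) column flooding — viscosity out of range match; pressure fluctuation match; conversion down match; particulate in product match; yield down match (via viscosity out of range → yield down); flow instability match; selectivity down match (via viscosity out of range → selectivity down)
(D) off-spec feedstock — does not account for viscosity out of range, conversion down, particulate in product
Only (C) is consistent with every observation.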